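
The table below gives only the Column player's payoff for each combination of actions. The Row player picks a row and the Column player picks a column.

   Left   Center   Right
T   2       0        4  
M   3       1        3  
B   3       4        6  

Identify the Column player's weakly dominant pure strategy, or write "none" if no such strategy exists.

Right

Right vs Left: T: 4>2, M: 3=3, B: 6>3.
Right vs Center: T: 4>0, M: 3>1, B: 6>4.
Right is at least as good as every other strategy against every opponent action, so it is weakly dominant.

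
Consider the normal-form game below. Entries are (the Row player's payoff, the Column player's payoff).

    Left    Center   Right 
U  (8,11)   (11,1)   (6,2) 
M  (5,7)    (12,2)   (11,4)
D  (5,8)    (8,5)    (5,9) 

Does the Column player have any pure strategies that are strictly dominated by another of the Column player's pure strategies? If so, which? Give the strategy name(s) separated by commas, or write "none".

Left is not dominated — it holds its own against Center at U (11>1); Right at U (11>2).
Center is strictly dominated by Left (U: 11>1, M: 7>2, D: 8>5).
Nothing dominates Right: Left at D (9>8); Center at U (2>1).

Center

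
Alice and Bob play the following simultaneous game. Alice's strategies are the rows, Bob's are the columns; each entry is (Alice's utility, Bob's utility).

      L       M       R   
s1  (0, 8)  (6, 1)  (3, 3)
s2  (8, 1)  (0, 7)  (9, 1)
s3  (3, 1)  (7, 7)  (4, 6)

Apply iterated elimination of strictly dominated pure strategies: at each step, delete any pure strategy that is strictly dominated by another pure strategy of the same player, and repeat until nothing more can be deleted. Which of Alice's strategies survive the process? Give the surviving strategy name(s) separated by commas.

Alice's strategy s1 is strictly dominated by s3 (L: 3>0, M: 7>6, R: 4>3) and is removed.
Column L is eliminated: M beats it against every remaining row (s2: 7>1, s3: 7>1).
For Bob, M strictly dominates R on the remaining rows (s2: 7>1, s3: 7>6); eliminate R.
Alice's strategy s2 is strictly dominated by s3 (M: 7>0) and is removed.
Among the remaining strategies, none is strictly dominated by another pure strategy of the same player, so the elimination stops.
Surviving strategies — Alice: {s3}; Bob: {M}.

s3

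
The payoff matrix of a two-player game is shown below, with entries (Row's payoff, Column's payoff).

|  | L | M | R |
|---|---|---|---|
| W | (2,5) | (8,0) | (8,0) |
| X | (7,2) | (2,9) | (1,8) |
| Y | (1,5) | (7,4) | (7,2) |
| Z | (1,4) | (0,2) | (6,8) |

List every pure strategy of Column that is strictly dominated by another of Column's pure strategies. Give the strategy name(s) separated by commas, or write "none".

none

L is not dominated — it holds its own against M at W (5>0); R at W (5>0).
M is not dominated — it holds its own against L at X (9>2); R at W (0=0).
R is not dominated — it holds its own against L at X (8>2); M at W (0=0).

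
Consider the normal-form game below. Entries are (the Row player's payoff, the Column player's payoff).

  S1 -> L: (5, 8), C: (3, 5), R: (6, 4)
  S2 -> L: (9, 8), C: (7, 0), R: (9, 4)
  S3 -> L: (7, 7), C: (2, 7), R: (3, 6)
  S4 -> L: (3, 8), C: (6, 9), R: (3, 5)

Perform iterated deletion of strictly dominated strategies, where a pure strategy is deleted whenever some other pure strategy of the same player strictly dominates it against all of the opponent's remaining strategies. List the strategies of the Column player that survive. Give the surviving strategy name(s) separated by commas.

L

Row S1 is eliminated: S2 beats it against every remaining column (L: 9>5, C: 7>3, R: 9>6).
For the Row player, S2 strictly dominates S3 on the remaining columns (L: 9>7, C: 7>2, R: 9>3); eliminate S3.
Row S4 is eliminated: S2 beats it against every remaining column (L: 9>3, C: 7>6, R: 9>3).
For the Column player, L strictly dominates C on the remaining rows (S2: 8>0); eliminate C.
For the Column player, L strictly dominates R on the remaining rows (S2: 8>4); eliminate R.
Among the remaining strategies, none is strictly dominated by another pure strategy of the same player, so the elimination stops.
Surviving strategies — the Row player: {S2}; the Column player: {L}.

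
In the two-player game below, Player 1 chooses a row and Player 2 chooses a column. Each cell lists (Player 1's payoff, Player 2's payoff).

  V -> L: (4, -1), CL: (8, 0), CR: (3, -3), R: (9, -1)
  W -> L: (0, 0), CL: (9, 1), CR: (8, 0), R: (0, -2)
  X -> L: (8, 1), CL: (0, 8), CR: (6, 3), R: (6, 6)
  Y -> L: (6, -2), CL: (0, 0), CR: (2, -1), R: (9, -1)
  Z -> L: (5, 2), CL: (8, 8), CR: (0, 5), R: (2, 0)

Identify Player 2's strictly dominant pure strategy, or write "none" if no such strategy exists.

CL vs L: V: 0>-1, W: 1>0, X: 8>1, Y: 0>-2, Z: 8>2.
CL vs CR: V: 0>-3, W: 1>0, X: 8>3, Y: 0>-1, Z: 8>5.
CL vs R: V: 0>-1, W: 1>-2, X: 8>6, Y: 0>-1, Z: 8>0.
CL strictly beats every other strategy against every opponent action, so it is strictly dominant.

CL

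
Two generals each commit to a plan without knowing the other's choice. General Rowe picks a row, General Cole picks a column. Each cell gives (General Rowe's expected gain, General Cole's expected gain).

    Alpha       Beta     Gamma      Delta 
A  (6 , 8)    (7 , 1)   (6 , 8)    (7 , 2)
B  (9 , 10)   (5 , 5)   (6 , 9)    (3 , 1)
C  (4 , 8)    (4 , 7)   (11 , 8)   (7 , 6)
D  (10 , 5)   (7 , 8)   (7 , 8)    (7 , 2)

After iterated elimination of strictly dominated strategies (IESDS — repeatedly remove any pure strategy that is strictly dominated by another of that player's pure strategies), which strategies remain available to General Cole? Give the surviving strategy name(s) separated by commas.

Alpha, Beta, Gamma

For General Rowe, D strictly dominates B on the remaining columns (Alpha: 10>9, Beta: 7>5, Gamma: 7>6, Delta: 7>3); eliminate B.
Column Delta is eliminated: Alpha beats it against every remaining row (A: 8>2, C: 8>6, D: 5>2).
Among the remaining strategies, none is strictly dominated by another pure strategy of the same player, so the elimination stops.
Surviving strategies — General Rowe: {A, C, D}; General Cole: {Alpha, Beta, Gamma}.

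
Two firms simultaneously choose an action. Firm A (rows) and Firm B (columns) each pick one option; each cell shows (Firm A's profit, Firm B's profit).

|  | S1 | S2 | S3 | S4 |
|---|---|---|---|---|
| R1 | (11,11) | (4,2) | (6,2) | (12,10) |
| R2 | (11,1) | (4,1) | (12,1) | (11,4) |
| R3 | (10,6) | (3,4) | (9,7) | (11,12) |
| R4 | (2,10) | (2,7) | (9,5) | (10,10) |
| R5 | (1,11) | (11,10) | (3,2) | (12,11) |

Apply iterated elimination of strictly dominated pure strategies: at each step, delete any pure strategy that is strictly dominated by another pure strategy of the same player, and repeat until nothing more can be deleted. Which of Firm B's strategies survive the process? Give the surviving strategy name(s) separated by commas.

For Firm A, R2 strictly dominates R4 on the remaining columns (S1: 11>2, S2: 4>2, S3: 12>9, S4: 11>10); eliminate R4.
Firm B's strategy S2 is strictly dominated by S4 (R1: 10>2, R2: 4>1, R3: 12>4, R5: 11>10) and is removed.
Firm B's strategy S3 is strictly dominated by S4 (R1: 10>2, R2: 4>1, R3: 12>7, R5: 11>2) and is removed.
For Firm A, R1 strictly dominates R3 on the remaining columns (S1: 11>10, S4: 12>11); eliminate R3.
Among the remaining strategies, none is strictly dominated by another pure strategy of the same player, so the elimination stops.
Surviving strategies — Firm A: {R1, R2, R5}; Firm B: {S1, S4}.

S1, S4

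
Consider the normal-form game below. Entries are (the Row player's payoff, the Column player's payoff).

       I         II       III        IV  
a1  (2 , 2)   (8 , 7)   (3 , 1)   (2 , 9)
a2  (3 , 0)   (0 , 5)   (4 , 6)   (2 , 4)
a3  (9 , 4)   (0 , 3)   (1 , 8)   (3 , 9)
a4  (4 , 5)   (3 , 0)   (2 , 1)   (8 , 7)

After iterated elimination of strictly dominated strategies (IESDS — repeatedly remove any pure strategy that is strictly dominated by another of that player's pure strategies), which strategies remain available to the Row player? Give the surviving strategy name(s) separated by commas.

a1, a2, a4

Column I is eliminated: IV beats it against every remaining row (a1: 9>2, a2: 4>0, a3: 9>4, a4: 7>5).
The Row player's strategy a3 is strictly dominated by a4 (II: 3>0, III: 2>1, IV: 8>3) and is removed.
Among the remaining strategies, none is strictly dominated by another pure strategy of the same player, so the elimination stops.
Surviving strategies — the Row player: {a1, a2, a4}; the Column player: {II, III, IV}.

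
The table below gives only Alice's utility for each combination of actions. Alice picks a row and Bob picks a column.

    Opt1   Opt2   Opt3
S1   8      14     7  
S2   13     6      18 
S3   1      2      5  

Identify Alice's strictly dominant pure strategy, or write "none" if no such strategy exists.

S1 fails to dominate S2 at Opt1 (8<13).
S2 fails to dominate S1 at Opt2 (6<14).
S3 fails to dominate S1 at Opt1 (1<8).
No single strategy dominates all the others.

none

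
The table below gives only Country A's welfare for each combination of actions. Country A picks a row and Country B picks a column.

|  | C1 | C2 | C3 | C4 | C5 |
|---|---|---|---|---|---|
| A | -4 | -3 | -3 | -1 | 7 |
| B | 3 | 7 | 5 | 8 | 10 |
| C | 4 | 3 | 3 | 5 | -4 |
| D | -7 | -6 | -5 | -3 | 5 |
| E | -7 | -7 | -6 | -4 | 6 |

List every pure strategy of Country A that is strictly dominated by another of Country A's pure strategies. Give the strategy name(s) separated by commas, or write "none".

A, D, E

A is strictly dominated by B (C1: 3>-4, C2: 7>-3, C3: 5>-3, C4: 8>-1, C5: 10>7).
Nothing dominates B: A at C1 (3>-4); C at C2 (7>3); D at C1 (3>-7); E at C1 (3>-7).
C: no other strategy beats it everywhere (A at C1 (4>-4); B at C1 (4>3); D at C1 (4>-7); E at C1 (4>-7)).
D: dominated, since A does at least as well everywhere (C1: -4>-7, C2: -3>-6, C3: -3>-5, C4: -1>-3, C5: 7>5).
E is strictly dominated by A (C1: -4>-7, C2: -3>-7, C3: -3>-6, C4: -1>-4, C5: 7>6).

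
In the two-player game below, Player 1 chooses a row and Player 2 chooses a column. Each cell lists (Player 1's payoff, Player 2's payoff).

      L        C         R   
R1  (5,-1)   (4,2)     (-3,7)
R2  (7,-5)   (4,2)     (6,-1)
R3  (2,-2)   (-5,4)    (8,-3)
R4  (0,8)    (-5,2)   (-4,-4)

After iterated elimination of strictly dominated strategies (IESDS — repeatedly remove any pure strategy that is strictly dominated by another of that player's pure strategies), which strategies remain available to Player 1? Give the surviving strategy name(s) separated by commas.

Row R4 is eliminated: R1 beats it against every remaining column (L: 5>0, C: 4>-5, R: -3>-4).
Column L is eliminated: C beats it against every remaining row (R1: 2>-1, R2: 2>-5, R3: 4>-2).
Among the remaining strategies, none is strictly dominated by another pure strategy of the same player, so the elimination stops.
Surviving strategies — Player 1: {R1, R2, R3}; Player 2: {C, R}.

R1, R2, R3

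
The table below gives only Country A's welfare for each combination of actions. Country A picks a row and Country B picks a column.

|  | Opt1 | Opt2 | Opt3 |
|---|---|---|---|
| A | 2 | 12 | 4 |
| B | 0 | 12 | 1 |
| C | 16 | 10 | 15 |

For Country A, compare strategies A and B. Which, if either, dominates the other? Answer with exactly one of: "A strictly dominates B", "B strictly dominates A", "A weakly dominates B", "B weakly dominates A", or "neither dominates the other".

A weakly dominates B

A's payoffs vs B's, by Country B's action — Opt1: 2>0, Opt2: 12=12, Opt3: 4>1.
A is at least as good everywhere and strictly better somewhere (tied only at Opt2), so A weakly but not strictly dominates B.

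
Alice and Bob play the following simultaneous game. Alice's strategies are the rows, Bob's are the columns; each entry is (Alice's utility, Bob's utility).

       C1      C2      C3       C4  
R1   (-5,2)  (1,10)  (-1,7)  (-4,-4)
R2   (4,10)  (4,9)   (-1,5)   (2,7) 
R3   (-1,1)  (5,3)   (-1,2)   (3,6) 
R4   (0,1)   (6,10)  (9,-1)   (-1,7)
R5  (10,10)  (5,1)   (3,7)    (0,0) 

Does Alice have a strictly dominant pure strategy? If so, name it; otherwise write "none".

none

R1 fails to dominate R2 at C1 (-5<4).
R2 fails to dominate R1 at C3 (-1=-1).
R3 fails to dominate R1 at C3 (-1=-1).
R4 fails to dominate R2 at C1 (0<4).
R5 fails to dominate R2 at C4 (0<2).
No single strategy dominates all the others.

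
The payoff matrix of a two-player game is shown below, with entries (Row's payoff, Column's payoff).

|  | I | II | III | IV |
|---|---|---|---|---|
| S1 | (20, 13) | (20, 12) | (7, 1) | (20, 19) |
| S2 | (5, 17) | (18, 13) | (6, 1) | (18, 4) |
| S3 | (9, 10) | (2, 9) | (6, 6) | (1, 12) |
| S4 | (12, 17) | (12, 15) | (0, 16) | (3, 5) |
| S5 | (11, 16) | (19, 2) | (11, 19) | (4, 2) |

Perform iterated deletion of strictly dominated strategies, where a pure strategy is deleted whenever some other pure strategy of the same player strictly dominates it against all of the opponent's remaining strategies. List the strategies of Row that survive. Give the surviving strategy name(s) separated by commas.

Row S2 is eliminated: S1 beats it against every remaining column (I: 20>5, II: 20>18, III: 7>6, IV: 20>18).
Row S3 is eliminated: S1 beats it against every remaining column (I: 20>9, II: 20>2, III: 7>6, IV: 20>1).
Row S4 is eliminated: S1 beats it against every remaining column (I: 20>12, II: 20>12, III: 7>0, IV: 20>3).
Column II is eliminated: I beats it against every remaining row (S1: 13>12, S5: 16>2).
Among the remaining strategies, none is strictly dominated by another pure strategy of the same player, so the elimination stops.
Surviving strategies — Row: {S1, S5}; Column: {I, III, IV}.

S1, S5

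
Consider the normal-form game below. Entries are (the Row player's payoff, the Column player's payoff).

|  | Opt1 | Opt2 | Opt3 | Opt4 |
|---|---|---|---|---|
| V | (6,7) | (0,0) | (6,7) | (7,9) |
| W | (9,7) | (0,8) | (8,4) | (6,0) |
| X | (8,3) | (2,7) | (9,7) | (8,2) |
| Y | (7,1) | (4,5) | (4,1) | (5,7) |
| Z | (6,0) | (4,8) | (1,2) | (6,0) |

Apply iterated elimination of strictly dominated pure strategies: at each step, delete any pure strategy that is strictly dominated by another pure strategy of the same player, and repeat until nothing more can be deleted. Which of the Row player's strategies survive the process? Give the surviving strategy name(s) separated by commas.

X, Y, Z

Row V is eliminated: X beats it against every remaining column (Opt1: 8>6, Opt2: 2>0, Opt3: 9>6, Opt4: 8>7).
Column Opt1 is eliminated: Opt2 beats it against every remaining row (W: 8>7, X: 7>3, Y: 5>1, Z: 8>0).
The Row player's strategy W is strictly dominated by X (Opt2: 2>0, Opt3: 9>8, Opt4: 8>6) and is removed.
Among the remaining strategies, none is strictly dominated by another pure strategy of the same player, so the elimination stops.
Surviving strategies — the Row player: {X, Y, Z}; the Column player: {Opt2, Opt3, Opt4}.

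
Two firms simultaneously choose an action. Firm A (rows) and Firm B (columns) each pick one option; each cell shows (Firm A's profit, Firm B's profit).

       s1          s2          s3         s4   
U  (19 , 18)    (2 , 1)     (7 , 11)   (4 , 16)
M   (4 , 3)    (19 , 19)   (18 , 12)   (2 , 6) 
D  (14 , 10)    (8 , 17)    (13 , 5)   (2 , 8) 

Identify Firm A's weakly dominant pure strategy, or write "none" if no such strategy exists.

none

U fails to dominate M at s2 (2<19).
M fails to dominate U at s1 (4<19).
D fails to dominate U at s1 (14<19).
No single strategy dominates all the others.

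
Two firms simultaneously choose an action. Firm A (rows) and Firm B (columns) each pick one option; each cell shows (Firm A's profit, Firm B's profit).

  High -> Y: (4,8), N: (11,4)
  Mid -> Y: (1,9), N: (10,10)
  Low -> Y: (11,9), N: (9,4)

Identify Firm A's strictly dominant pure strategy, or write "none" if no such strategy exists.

none

High fails to dominate Low at Y (4<11).
Mid fails to dominate High at Y (1<4).
Low fails to dominate High at N (9<11).
No single strategy dominates all the others.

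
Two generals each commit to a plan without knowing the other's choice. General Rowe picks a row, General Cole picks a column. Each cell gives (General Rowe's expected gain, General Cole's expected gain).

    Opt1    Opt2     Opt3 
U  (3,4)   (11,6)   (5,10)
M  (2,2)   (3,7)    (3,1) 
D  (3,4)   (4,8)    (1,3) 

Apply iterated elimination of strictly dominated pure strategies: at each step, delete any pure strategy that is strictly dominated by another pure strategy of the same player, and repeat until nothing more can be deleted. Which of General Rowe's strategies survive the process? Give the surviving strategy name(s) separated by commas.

U

Row M is eliminated: U beats it against every remaining column (Opt1: 3>2, Opt2: 11>3, Opt3: 5>3).
For General Cole, Opt2 strictly dominates Opt1 on the remaining rows (U: 6>4, D: 8>4); eliminate Opt1.
For General Rowe, U strictly dominates D on the remaining columns (Opt2: 11>4, Opt3: 5>1); eliminate D.
For General Cole, Opt3 strictly dominates Opt2 on the remaining rows (U: 10>6); eliminate Opt2.
Among the remaining strategies, none is strictly dominated by another pure strategy of the same player, so the elimination stops.
Surviving strategies — General Rowe: {U}; General Cole: {Opt3}.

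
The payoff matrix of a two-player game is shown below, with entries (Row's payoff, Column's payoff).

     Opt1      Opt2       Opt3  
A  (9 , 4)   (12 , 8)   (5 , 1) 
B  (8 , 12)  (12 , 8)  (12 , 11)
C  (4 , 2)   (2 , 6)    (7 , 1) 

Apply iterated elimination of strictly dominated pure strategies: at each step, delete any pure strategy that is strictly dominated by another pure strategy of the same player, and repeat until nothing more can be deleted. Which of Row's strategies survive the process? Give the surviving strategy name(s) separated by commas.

A, B

For Row, B strictly dominates C on the remaining columns (Opt1: 8>4, Opt2: 12>2, Opt3: 12>7); eliminate C.
For Column, Opt1 strictly dominates Opt3 on the remaining rows (A: 4>1, B: 12>11); eliminate Opt3.
Among the remaining strategies, none is strictly dominated by another pure strategy of the same player, so the elimination stops.
Surviving strategies — Row: {A, B}; Column: {Opt1, Opt2}.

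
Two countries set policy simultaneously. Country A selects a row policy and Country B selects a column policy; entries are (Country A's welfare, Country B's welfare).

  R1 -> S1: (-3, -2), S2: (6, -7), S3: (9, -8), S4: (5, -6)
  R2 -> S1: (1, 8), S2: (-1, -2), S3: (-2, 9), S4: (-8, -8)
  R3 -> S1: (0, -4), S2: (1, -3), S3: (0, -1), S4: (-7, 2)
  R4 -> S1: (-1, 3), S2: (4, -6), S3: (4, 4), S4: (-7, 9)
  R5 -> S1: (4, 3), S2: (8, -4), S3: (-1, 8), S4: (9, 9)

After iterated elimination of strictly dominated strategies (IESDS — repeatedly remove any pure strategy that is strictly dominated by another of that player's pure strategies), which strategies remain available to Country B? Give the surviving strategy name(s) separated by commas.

Country A's strategy R2 is strictly dominated by R5 (S1: 4>1, S2: 8>-1, S3: -1>-2, S4: 9>-8) and is removed.
For Country B, S4 strictly dominates S2 on the remaining rows (R1: -6>-7, R3: 2>-3, R4: 9>-6, R5: 9>-4); eliminate S2.
Column S3 is eliminated: S4 beats it against every remaining row (R1: -6>-8, R3: 2>-1, R4: 9>4, R5: 9>8).
For Country A, R5 strictly dominates R1 on the remaining columns (S1: 4>-3, S4: 9>5); eliminate R1.
For Country A, R5 strictly dominates R3 on the remaining columns (S1: 4>0, S4: 9>-7); eliminate R3.
Row R4 is eliminated: R5 beats it against every remaining column (S1: 4>-1, S4: 9>-7).
Column S1 is eliminated: S4 beats it against every remaining row (R5: 9>3).
Among the remaining strategies, none is strictly dominated by another pure strategy of the same player, so the elimination stops.
Surviving strategies — Country A: {R5}; Country B: {S4}.

S4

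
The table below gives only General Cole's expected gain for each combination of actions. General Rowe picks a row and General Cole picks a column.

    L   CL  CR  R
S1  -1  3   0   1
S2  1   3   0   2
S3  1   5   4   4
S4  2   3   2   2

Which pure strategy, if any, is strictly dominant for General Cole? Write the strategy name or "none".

CL

CL vs L: S1: 3>-1, S2: 3>1, S3: 5>1, S4: 3>2.
CL vs CR: S1: 3>0, S2: 3>0, S3: 5>4, S4: 3>2.
CL vs R: S1: 3>1, S2: 3>2, S3: 5>4, S4: 3>2.
CL strictly beats every other strategy against every opponent action, so it is strictly dominant.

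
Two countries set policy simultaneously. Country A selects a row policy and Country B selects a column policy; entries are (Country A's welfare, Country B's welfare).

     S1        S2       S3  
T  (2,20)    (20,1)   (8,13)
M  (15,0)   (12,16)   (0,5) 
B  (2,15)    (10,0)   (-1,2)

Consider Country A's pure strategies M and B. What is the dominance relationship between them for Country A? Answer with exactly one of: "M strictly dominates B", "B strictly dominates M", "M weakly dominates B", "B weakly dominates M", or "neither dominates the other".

M strictly dominates B

Compare M to B across each opponent action: S1: 15>2, S2: 12>10, S3: 0>-1.
Every comparison favours M, so M strictly dominates B.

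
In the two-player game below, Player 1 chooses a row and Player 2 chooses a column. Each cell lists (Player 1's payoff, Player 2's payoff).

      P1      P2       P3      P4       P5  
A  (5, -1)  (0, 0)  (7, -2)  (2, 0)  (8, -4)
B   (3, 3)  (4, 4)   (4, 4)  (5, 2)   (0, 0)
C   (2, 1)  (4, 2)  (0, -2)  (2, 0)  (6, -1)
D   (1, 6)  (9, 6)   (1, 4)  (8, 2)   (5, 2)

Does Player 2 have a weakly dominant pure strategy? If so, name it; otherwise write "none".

P2

P2 vs P1: A: 0>-1, B: 4>3, C: 2>1, D: 6=6.
P2 vs P3: A: 0>-2, B: 4=4, C: 2>-2, D: 6>4.
P2 vs P4: A: 0=0, B: 4>2, C: 2>0, D: 6>2.
P2 vs P5: A: 0>-4, B: 4>0, C: 2>-1, D: 6>2.
P2 is at least as good as every other strategy against every opponent action, so it is weakly dominant.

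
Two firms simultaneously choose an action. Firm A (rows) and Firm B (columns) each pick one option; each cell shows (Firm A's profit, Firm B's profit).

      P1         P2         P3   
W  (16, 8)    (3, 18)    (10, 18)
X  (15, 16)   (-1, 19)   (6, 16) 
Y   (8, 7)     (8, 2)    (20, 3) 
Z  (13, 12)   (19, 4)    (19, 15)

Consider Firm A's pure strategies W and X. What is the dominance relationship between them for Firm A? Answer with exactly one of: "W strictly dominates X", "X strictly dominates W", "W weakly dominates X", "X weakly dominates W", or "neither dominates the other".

W's payoffs vs X's, by Firm B's action — P1: 16>15, P2: 3>-1, P3: 10>6.
W gives a strictly higher payoff against each opponent action, so W strictly dominates X.

W strictly dominates X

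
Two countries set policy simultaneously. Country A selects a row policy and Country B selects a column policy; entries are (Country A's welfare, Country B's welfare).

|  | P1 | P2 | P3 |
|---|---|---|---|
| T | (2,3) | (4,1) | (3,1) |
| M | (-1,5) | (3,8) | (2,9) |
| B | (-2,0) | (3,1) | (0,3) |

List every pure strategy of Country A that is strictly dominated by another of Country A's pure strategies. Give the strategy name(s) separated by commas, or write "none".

M, B

T: no other strategy beats it everywhere (M at P1 (2>-1); B at P1 (2>-2)).
M is strictly dominated by T (P1: 2>-1, P2: 4>3, P3: 3>2).
B is strictly dominated by T (P1: 2>-2, P2: 4>3, P3: 3>0).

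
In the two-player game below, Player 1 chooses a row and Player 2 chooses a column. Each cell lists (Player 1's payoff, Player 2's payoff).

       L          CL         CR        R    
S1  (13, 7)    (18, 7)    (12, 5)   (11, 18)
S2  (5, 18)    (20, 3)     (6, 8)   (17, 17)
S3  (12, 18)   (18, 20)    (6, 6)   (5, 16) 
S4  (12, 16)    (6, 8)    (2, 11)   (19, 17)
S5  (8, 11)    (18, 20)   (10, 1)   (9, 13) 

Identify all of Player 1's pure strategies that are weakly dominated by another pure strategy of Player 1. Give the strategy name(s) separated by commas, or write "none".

S1: no other strategy beats it everywhere (S2 at L (13>5); S3 at L (13>12); S4 at L (13>12); S5 at L (13>8)).
S2: no other strategy beats it everywhere (S1 at CL (20>18); S3 at CL (20>18); S4 at CL (20>6); S5 at CL (20>18)).
S1 weakly dominates S3 — L: 13>12, CL: 18=18, CR: 12>6, R: 11>5.
S4 is not dominated — it holds its own against S1 at R (19>11); S2 at L (12>5); S3 at R (19>5); S5 at L (12>8).
S1 weakly dominates S5 — L: 13>8, CL: 18=18, CR: 12>10, R: 11>9.

S3, S5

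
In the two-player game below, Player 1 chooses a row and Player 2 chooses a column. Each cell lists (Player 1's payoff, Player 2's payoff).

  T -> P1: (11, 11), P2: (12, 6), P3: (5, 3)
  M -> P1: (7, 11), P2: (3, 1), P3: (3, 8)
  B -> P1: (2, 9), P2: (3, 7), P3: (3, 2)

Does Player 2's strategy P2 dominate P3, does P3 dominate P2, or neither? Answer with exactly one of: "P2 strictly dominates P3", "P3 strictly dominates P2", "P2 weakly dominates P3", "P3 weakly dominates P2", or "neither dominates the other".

neither dominates the other

Compare P2 to P3 across each opponent action: T: 6>3, M: 1<8, B: 7>2.
P2 does better at T, B but worse at M; neither strategy dominates the other.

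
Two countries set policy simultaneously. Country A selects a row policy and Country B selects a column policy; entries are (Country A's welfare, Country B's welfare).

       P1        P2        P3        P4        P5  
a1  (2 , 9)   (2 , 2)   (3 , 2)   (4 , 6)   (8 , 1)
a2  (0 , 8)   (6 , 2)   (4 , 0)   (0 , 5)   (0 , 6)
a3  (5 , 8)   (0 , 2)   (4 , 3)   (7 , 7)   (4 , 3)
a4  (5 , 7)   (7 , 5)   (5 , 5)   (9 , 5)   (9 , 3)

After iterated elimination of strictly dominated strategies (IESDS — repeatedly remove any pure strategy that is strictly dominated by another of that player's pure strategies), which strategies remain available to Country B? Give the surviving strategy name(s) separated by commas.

Country A's strategy a1 is strictly dominated by a4 (P1: 5>2, P2: 7>2, P3: 5>3, P4: 9>4, P5: 9>8) and is removed.
Country A's strategy a2 is strictly dominated by a4 (P1: 5>0, P2: 7>6, P3: 5>4, P4: 9>0, P5: 9>0) and is removed.
Column P2 is eliminated: P1 beats it against every remaining row (a3: 8>2, a4: 7>5).
For Country B, P1 strictly dominates P3 on the remaining rows (a3: 8>3, a4: 7>5); eliminate P3.
Column P4 is eliminated: P1 beats it against every remaining row (a3: 8>7, a4: 7>5).
Column P5 is eliminated: P1 beats it against every remaining row (a3: 8>3, a4: 7>3).
Among the remaining strategies, none is strictly dominated by another pure strategy of the same player, so the elimination stops.
Surviving strategies — Country A: {a3, a4}; Country B: {P1}.

P1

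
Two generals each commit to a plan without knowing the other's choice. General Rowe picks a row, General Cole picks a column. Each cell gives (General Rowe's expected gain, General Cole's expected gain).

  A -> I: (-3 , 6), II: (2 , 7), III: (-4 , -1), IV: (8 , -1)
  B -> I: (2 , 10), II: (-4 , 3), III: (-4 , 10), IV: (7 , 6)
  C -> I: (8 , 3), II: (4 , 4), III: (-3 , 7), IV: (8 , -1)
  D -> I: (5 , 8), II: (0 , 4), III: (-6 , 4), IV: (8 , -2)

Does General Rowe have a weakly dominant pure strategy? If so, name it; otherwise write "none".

C vs A: I: 8>-3, II: 4>2, III: -3>-4, IV: 8=8.
C vs B: I: 8>2, II: 4>-4, III: -3>-4, IV: 8>7.
C vs D: I: 8>5, II: 4>0, III: -3>-6, IV: 8=8.
C is at least as good as every other strategy against every opponent action, so it is weakly dominant.

C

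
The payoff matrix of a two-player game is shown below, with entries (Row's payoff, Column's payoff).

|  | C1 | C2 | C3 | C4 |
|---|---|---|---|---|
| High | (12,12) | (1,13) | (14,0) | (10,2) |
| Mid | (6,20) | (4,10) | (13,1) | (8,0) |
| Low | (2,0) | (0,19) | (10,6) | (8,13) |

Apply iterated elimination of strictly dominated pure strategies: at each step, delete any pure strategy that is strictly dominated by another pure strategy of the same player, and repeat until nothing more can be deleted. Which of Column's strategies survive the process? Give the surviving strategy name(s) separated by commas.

C1, C2

For Row, High strictly dominates Low on the remaining columns (C1: 12>2, C2: 1>0, C3: 14>10, C4: 10>8); eliminate Low.
Column C3 is eliminated: C1 beats it against every remaining row (High: 12>0, Mid: 20>1).
For Column, C1 strictly dominates C4 on the remaining rows (High: 12>2, Mid: 20>0); eliminate C4.
Among the remaining strategies, none is strictly dominated by another pure strategy of the same player, so the elimination stops.
Surviving strategies — Row: {High, Mid}; Column: {C1, C2}.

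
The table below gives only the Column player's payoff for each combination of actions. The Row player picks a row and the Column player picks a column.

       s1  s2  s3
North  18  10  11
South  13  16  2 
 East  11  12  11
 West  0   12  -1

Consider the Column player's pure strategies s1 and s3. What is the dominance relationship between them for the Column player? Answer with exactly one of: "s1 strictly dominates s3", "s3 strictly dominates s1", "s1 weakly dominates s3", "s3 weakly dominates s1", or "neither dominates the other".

s1 weakly dominates s3

Compare s1 to s3 across each choice by the Row player: North: 18>11, South: 13>2, East: 11=11, West: 0>-1.
s1 is at least as good everywhere and strictly better somewhere (tied only at East), so s1 weakly but not strictly dominates s3.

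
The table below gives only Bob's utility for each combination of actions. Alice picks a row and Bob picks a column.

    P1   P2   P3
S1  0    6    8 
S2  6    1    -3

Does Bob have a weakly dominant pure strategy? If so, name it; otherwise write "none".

P1 fails to dominate P2 at S1 (0<6).
P2 fails to dominate P1 at S2 (1<6).
P3 fails to dominate P1 at S2 (-3<6).
No single strategy dominates all the others.

none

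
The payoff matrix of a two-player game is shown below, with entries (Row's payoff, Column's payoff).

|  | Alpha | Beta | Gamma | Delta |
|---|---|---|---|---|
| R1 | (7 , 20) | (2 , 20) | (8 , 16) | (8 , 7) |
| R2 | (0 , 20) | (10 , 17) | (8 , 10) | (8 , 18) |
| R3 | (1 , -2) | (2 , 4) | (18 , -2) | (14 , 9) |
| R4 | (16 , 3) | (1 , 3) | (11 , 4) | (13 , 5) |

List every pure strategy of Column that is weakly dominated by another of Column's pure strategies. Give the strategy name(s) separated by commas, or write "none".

none

Alpha: no other strategy beats it everywhere (Beta at R2 (20>17); Gamma at R1 (20>16); Delta at R1 (20>7)).
Nothing dominates Beta: Alpha at R3 (4>-2); Gamma at R1 (20>16); Delta at R1 (20>7).
Gamma is not dominated — it holds its own against Alpha at R4 (4>3); Beta at R4 (4>3); Delta at R1 (16>7).
Delta: no other strategy beats it everywhere (Alpha at R3 (9>-2); Beta at R2 (18>17); Gamma at R2 (18>10)).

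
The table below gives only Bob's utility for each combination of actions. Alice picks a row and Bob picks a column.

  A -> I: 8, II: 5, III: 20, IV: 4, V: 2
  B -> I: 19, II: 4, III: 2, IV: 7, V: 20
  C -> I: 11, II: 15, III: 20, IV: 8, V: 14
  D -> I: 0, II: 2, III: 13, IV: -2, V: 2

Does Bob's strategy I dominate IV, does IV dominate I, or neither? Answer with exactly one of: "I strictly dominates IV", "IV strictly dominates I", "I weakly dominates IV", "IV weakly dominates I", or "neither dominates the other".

Compare I to IV across each choice by Alice: A: 8>4, B: 19>7, C: 11>8, D: 0>-2.
I gives a strictly higher payoff against each choice by Alice, so I strictly dominates IV.

I strictly dominates IV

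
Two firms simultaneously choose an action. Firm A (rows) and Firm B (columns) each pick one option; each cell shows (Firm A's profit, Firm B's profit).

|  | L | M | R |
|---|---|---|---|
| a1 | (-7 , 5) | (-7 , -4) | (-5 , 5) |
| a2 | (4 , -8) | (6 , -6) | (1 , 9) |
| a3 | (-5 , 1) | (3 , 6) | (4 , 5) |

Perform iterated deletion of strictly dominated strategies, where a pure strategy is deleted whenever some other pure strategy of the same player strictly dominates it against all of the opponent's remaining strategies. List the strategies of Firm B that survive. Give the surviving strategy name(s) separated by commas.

M, R

Firm A's strategy a1 is strictly dominated by a2 (L: 4>-7, M: 6>-7, R: 1>-5) and is removed.
Column L is eliminated: M beats it against every remaining row (a2: -6>-8, a3: 6>1).
Among the remaining strategies, none is strictly dominated by another pure strategy of the same player, so the elimination stops.
Surviving strategies — Firm A: {a2, a3}; Firm B: {M, R}.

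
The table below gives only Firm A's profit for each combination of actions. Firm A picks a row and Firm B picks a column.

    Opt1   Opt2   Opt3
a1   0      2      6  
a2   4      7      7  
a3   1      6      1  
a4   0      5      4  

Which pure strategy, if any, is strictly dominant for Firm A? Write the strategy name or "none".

a2

a2 vs a1: Opt1: 4>0, Opt2: 7>2, Opt3: 7>6.
a2 vs a3: Opt1: 4>1, Opt2: 7>6, Opt3: 7>1.
a2 vs a4: Opt1: 4>0, Opt2: 7>5, Opt3: 7>4.
a2 strictly beats every other strategy against every opponent action, so it is strictly dominant.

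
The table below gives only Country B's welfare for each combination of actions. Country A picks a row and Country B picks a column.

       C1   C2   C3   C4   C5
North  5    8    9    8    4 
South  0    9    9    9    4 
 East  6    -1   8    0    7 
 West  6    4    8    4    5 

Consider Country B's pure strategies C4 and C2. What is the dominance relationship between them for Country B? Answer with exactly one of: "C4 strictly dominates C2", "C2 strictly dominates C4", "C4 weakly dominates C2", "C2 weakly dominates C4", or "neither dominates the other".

C4 weakly dominates C2

Compare C4 to C2 across each choice by Country A: North: 8=8, South: 9=9, East: 0>-1, West: 4=4.
C4 is at least as good everywhere and strictly better somewhere (tied only at North, South, West), so C4 weakly but not strictly dominates C2.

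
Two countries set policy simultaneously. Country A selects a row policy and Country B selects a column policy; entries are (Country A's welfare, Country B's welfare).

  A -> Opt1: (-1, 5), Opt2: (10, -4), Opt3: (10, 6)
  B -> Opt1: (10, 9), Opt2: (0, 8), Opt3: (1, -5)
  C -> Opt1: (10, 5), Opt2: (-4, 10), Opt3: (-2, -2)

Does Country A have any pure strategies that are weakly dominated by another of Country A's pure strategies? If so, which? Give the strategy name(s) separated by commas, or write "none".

C

A: no other strategy beats it everywhere (B at Opt2 (10>0); C at Opt2 (10>-4)).
Nothing dominates B: A at Opt1 (10>-1); C at Opt2 (0>-4).
C is weakly dominated by B (Opt1: 10=10, Opt2: 0>-4, Opt3: 1>-2).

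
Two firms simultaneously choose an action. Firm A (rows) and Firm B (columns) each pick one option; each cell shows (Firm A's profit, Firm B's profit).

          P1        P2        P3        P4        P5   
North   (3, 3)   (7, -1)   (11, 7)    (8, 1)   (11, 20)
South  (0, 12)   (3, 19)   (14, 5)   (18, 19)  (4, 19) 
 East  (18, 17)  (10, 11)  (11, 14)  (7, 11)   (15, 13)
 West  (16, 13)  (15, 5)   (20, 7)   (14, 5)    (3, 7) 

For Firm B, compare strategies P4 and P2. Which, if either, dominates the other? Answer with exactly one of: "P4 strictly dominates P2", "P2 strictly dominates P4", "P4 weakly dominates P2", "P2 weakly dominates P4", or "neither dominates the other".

P4 weakly dominates P2

P4's payoffs vs P2's, by Firm A's action — North: 1>-1, South: 19=19, East: 11=11, West: 5=5.
P4 is at least as good everywhere and strictly better somewhere (tied only at South, East, West), so P4 weakly but not strictly dominates P2.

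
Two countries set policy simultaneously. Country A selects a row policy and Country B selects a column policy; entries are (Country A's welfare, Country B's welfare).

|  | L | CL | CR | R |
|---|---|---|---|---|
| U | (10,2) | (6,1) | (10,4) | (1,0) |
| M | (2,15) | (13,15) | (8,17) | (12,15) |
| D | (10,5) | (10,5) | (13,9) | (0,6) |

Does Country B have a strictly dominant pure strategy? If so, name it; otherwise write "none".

CR vs L: U: 4>2, M: 17>15, D: 9>5.
CR vs CL: U: 4>1, M: 17>15, D: 9>5.
CR vs R: U: 4>0, M: 17>15, D: 9>6.
CR strictly beats every other strategy against every opponent action, so it is strictly dominant.

CR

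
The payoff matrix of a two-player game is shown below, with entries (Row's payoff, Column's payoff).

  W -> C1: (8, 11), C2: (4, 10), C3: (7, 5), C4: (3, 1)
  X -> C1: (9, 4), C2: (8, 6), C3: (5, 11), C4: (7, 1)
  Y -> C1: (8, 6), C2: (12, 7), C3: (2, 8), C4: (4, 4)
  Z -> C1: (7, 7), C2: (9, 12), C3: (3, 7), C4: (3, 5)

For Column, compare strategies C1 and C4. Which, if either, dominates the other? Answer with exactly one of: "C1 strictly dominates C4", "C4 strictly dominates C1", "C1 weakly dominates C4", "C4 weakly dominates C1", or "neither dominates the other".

C1 strictly dominates C4

Compare C1 to C4 across each choice by Row: W: 11>1, X: 4>1, Y: 6>4, Z: 7>5.
Every comparison favours C1, so C1 strictly dominates C4.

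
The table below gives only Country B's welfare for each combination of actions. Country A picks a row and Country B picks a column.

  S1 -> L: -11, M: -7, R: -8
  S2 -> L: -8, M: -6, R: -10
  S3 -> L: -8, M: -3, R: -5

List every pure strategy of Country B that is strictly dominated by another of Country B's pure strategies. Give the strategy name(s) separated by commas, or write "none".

L is strictly dominated by M (S1: -7>-11, S2: -6>-8, S3: -3>-8).
M: no other strategy beats it everywhere (L at S1 (-7>-11); R at S1 (-7>-8)).
R is strictly dominated by M (S1: -7>-8, S2: -6>-10, S3: -3>-5).

L, R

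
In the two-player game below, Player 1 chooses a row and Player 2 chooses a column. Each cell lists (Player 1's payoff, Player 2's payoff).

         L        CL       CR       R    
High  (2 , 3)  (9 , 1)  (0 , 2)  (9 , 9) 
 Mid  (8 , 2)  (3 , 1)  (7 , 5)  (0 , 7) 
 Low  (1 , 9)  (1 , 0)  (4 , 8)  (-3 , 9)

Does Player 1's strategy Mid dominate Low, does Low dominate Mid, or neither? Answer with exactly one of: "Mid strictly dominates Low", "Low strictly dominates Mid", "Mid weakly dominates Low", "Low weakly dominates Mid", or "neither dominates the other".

Compare Mid to Low across each opponent action: L: 8>1, CL: 3>1, CR: 7>4, R: 0>-3.
Mid gives a strictly higher payoff against each opponent action, so Mid strictly dominates Low.

Mid strictly dominates Low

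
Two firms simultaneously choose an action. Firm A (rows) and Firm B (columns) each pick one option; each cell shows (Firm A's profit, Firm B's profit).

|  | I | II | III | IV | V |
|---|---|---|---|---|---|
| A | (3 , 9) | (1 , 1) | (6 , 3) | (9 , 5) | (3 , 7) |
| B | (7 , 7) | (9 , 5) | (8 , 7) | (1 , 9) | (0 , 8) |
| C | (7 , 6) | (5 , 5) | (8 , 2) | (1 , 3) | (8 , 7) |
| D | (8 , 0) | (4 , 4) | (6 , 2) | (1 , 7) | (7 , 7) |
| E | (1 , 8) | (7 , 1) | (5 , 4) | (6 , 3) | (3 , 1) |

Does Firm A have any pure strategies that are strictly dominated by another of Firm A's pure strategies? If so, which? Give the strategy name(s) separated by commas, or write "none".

none

A: no other strategy beats it everywhere (B at IV (9>1); C at IV (9>1); D at III (6=6); E at I (3>1)).
Nothing dominates B: A at I (7>3); C at I (7=7); D at II (9>4); E at I (7>1).
C is not dominated — it holds its own against A at I (7>3); B at I (7=7); D at II (5>4); E at I (7>1).
D is not dominated — it holds its own against A at I (8>3); B at I (8>7); C at I (8>7); E at I (8>1).
E: no other strategy beats it everywhere (A at II (7>1); B at IV (6>1); C at II (7>5); D at II (7>4)).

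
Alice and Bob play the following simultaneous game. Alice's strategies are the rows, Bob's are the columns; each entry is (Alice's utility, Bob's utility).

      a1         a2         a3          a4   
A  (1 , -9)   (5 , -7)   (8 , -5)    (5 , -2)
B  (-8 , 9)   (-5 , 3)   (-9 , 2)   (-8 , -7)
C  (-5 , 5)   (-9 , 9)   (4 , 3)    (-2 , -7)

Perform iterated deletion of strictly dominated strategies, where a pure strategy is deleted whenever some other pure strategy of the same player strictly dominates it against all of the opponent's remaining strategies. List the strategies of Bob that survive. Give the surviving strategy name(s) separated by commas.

Alice's strategy B is strictly dominated by A (a1: 1>-8, a2: 5>-5, a3: 8>-9, a4: 5>-8) and is removed.
For Alice, A strictly dominates C on the remaining columns (a1: 1>-5, a2: 5>-9, a3: 8>4, a4: 5>-2); eliminate C.
Bob's strategy a1 is strictly dominated by a2 (A: -7>-9) and is removed.
Bob's strategy a2 is strictly dominated by a3 (A: -5>-7) and is removed.
Column a3 is eliminated: a4 beats it against every remaining row (A: -2>-5).
Among the remaining strategies, none is strictly dominated by another pure strategy of the same player, so the elimination stops.
Surviving strategies — Alice: {A}; Bob: {a4}.

a4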